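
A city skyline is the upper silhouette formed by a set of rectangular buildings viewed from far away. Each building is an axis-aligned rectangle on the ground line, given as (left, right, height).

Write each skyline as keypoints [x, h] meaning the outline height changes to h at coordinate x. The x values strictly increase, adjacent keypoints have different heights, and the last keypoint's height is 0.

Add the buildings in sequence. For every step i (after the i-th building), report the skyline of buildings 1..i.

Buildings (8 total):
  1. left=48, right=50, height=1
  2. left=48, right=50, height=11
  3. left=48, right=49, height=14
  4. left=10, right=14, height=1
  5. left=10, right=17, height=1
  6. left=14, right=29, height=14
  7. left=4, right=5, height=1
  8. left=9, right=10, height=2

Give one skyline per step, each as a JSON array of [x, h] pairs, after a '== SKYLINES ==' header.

== SKYLINES ==
[[48,1],[50,0]]
[[48,11],[50,0]]
[[48,14],[49,11],[50,0]]
[[10,1],[14,0],[48,14],[49,11],[50,0]]
[[10,1],[17,0],[48,14],[49,11],[50,0]]
[[10,1],[14,14],[29,0],[48,14],[49,11],[50,0]]
[[4,1],[5,0],[10,1],[14,14],[29,0],[48,14],[49,11],[50,0]]
[[4,1],[5,0],[9,2],[10,1],[14,14],[29,0],[48,14],[49,11],[50,0]]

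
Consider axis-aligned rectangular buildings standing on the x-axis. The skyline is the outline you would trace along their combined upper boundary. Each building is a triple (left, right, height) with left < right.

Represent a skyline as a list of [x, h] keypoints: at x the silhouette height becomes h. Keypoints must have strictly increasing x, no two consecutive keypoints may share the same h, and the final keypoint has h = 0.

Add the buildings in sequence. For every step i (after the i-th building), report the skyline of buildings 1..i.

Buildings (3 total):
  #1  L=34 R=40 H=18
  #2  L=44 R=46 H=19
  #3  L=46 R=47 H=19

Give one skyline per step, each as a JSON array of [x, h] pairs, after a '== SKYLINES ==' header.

== SKYLINES ==
[[34,18],[40,0]]
[[34,18],[40,0],[44,19],[46,0]]
[[34,18],[40,0],[44,19],[47,0]]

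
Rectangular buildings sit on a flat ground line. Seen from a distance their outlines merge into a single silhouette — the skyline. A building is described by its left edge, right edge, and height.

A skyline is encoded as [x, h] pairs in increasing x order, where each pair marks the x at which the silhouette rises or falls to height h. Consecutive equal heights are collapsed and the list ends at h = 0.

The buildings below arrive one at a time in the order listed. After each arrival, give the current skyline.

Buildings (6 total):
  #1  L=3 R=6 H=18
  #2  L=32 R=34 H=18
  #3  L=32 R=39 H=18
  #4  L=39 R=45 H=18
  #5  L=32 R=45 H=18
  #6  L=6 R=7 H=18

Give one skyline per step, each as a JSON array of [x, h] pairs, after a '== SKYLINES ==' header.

== SKYLINES ==
[[3,18],[6,0]]
[[3,18],[6,0],[32,18],[34,0]]
[[3,18],[6,0],[32,18],[39,0]]
[[3,18],[6,0],[32,18],[45,0]]
[[3,18],[6,0],[32,18],[45,0]]
[[3,18],[7,0],[32,18],[45,0]]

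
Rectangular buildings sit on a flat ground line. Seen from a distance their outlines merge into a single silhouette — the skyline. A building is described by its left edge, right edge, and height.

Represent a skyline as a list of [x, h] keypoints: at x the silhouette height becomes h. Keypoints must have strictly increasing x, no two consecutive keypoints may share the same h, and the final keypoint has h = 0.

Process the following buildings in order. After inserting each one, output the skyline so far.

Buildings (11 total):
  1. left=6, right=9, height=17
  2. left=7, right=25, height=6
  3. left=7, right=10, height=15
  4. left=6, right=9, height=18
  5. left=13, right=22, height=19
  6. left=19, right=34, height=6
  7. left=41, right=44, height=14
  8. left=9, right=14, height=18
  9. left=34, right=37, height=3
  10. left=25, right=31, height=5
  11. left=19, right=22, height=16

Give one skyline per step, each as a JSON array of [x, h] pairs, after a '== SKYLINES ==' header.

== SKYLINES ==
[[6,17],[9,0]]
[[6,17],[9,6],[25,0]]
[[6,17],[9,15],[10,6],[25,0]]
[[6,18],[9,15],[10,6],[25,0]]
[[6,18],[9,15],[10,6],[13,19],[22,6],[25,0]]
[[6,18],[9,15],[10,6],[13,19],[22,6],[34,0]]
[[6,18],[9,15],[10,6],[13,19],[22,6],[34,0],[41,14],[44,0]]
[[6,18],[13,19],[22,6],[34,0],[41,14],[44,0]]
[[6,18],[13,19],[22,6],[34,3],[37,0],[41,14],[44,0]]
[[6,18],[13,19],[22,6],[34,3],[37,0],[41,14],[44,0]]
[[6,18],[13,19],[22,6],[34,3],[37,0],[41,14],[44,0]]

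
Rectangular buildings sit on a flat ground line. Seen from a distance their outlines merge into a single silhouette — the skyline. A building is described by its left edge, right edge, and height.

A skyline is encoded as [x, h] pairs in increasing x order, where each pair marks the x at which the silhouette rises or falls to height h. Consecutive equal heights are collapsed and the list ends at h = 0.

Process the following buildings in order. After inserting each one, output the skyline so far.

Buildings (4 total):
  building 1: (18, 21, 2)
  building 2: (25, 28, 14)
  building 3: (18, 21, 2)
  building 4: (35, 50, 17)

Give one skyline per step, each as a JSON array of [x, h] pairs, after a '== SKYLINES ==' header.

== SKYLINES ==
[[18,2],[21,0]]
[[18,2],[21,0],[25,14],[28,0]]
[[18,2],[21,0],[25,14],[28,0]]
[[18,2],[21,0],[25,14],[28,0],[35,17],[50,0]]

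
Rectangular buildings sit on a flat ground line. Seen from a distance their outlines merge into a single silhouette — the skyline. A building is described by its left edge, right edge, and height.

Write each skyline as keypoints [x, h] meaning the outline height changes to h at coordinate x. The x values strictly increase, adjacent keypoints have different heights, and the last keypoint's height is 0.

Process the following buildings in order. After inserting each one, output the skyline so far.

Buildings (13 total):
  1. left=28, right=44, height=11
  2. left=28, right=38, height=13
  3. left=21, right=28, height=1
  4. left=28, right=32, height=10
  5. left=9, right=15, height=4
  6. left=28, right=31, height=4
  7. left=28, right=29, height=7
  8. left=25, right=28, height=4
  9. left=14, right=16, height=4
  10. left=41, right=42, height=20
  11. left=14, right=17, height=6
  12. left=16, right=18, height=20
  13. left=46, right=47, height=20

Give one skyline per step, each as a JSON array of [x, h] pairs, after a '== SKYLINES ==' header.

== SKYLINES ==
[[28,11],[44,0]]
[[28,13],[38,11],[44,0]]
[[21,1],[28,13],[38,11],[44,0]]
[[21,1],[28,13],[38,11],[44,0]]
[[9,4],[15,0],[21,1],[28,13],[38,11],[44,0]]
[[9,4],[15,0],[21,1],[28,13],[38,11],[44,0]]
[[9,4],[15,0],[21,1],[28,13],[38,11],[44,0]]
[[9,4],[15,0],[21,1],[25,4],[28,13],[38,11],[44,0]]
[[9,4],[16,0],[21,1],[25,4],[28,13],[38,11],[44,0]]
[[9,4],[16,0],[21,1],[25,4],[28,13],[38,11],[41,20],[42,11],[44,0]]
[[9,4],[14,6],[17,0],[21,1],[25,4],[28,13],[38,11],[41,20],[42,11],[44,0]]
[[9,4],[14,6],[16,20],[18,0],[21,1],[25,4],[28,13],[38,11],[41,20],[42,11],[44,0]]
[[9,4],[14,6],[16,20],[18,0],[21,1],[25,4],[28,13],[38,11],[41,20],[42,11],[44,0],[46,20],[47,0]]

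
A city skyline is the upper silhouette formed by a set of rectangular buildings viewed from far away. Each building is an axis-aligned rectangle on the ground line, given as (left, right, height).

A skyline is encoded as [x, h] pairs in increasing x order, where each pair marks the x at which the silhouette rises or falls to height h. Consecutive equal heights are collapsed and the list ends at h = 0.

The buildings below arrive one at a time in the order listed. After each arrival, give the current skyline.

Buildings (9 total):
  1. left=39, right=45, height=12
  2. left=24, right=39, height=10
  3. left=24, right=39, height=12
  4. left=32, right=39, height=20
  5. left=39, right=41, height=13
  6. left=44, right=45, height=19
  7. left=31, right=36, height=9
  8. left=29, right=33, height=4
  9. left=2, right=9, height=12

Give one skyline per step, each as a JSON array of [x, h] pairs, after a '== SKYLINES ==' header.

== SKYLINES ==
[[39,12],[45,0]]
[[24,10],[39,12],[45,0]]
[[24,12],[45,0]]
[[24,12],[32,20],[39,12],[45,0]]
[[24,12],[32,20],[39,13],[41,12],[45,0]]
[[24,12],[32,20],[39,13],[41,12],[44,19],[45,0]]
[[24,12],[32,20],[39,13],[41,12],[44,19],[45,0]]
[[24,12],[32,20],[39,13],[41,12],[44,19],[45,0]]
[[2,12],[9,0],[24,12],[32,20],[39,13],[41,12],[44,19],[45,0]]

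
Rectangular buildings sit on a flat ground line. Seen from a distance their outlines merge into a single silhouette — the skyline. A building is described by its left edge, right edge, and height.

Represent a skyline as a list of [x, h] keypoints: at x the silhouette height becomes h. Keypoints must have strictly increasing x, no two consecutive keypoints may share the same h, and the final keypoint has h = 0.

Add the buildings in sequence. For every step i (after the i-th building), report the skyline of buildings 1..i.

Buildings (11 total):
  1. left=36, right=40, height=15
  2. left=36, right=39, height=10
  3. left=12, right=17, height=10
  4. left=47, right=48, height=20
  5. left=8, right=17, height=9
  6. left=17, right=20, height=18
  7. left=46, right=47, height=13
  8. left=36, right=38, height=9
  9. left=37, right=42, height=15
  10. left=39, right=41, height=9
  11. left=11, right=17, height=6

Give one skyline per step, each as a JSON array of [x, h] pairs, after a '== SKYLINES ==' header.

== SKYLINES ==
[[36,15],[40,0]]
[[36,15],[40,0]]
[[12,10],[17,0],[36,15],[40,0]]
[[12,10],[17,0],[36,15],[40,0],[47,20],[48,0]]
[[8,9],[12,10],[17,0],[36,15],[40,0],[47,20],[48,0]]
[[8,9],[12,10],[17,18],[20,0],[36,15],[40,0],[47,20],[48,0]]
[[8,9],[12,10],[17,18],[20,0],[36,15],[40,0],[46,13],[47,20],[48,0]]
[[8,9],[12,10],[17,18],[20,0],[36,15],[40,0],[46,13],[47,20],[48,0]]
[[8,9],[12,10],[17,18],[20,0],[36,15],[42,0],[46,13],[47,20],[48,0]]
[[8,9],[12,10],[17,18],[20,0],[36,15],[42,0],[46,13],[47,20],[48,0]]
[[8,9],[12,10],[17,18],[20,0],[36,15],[42,0],[46,13],[47,20],[48,0]]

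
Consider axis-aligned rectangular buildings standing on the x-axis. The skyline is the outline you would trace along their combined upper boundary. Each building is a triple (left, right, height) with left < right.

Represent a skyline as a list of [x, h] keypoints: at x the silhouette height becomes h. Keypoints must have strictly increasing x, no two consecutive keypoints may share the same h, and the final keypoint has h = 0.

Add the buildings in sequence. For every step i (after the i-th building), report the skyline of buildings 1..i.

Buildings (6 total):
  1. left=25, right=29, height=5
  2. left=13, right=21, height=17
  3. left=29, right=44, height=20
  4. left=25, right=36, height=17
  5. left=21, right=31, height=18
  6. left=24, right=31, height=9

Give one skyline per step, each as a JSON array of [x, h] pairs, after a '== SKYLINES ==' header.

== SKYLINES ==
[[25,5],[29,0]]
[[13,17],[21,0],[25,5],[29,0]]
[[13,17],[21,0],[25,5],[29,20],[44,0]]
[[13,17],[21,0],[25,17],[29,20],[44,0]]
[[13,17],[21,18],[29,20],[44,0]]
[[13,17],[21,18],[29,20],[44,0]]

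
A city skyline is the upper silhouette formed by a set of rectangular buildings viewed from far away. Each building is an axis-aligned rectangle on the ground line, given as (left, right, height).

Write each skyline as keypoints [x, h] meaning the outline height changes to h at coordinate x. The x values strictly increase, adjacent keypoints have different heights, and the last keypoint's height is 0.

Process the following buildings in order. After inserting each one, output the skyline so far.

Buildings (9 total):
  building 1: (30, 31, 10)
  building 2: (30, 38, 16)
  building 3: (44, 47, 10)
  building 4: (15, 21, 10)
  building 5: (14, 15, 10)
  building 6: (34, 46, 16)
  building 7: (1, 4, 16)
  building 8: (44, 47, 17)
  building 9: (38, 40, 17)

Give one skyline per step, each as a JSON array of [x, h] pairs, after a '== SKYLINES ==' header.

== SKYLINES ==
[[30,10],[31,0]]
[[30,16],[38,0]]
[[30,16],[38,0],[44,10],[47,0]]
[[15,10],[21,0],[30,16],[38,0],[44,10],[47,0]]
[[14,10],[21,0],[30,16],[38,0],[44,10],[47,0]]
[[14,10],[21,0],[30,16],[46,10],[47,0]]
[[1,16],[4,0],[14,10],[21,0],[30,16],[46,10],[47,0]]
[[1,16],[4,0],[14,10],[21,0],[30,16],[44,17],[47,0]]
[[1,16],[4,0],[14,10],[21,0],[30,16],[38,17],[40,16],[44,17],[47,0]]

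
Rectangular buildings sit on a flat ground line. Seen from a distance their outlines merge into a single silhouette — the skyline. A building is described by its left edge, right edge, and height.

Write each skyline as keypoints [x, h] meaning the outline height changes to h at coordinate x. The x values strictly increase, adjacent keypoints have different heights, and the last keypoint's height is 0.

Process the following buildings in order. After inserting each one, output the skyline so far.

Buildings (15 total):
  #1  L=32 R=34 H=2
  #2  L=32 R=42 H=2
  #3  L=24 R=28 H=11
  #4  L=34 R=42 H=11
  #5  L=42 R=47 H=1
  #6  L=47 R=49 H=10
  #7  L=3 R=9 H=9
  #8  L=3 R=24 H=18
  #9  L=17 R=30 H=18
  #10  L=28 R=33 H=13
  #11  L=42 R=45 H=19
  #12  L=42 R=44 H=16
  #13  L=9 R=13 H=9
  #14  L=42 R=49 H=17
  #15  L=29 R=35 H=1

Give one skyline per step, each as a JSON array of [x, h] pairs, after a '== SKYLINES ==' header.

== SKYLINES ==
[[32,2],[34,0]]
[[32,2],[42,0]]
[[24,11],[28,0],[32,2],[42,0]]
[[24,11],[28,0],[32,2],[34,11],[42,0]]
[[24,11],[28,0],[32,2],[34,11],[42,1],[47,0]]
[[24,11],[28,0],[32,2],[34,11],[42,1],[47,10],[49,0]]
[[3,9],[9,0],[24,11],[28,0],[32,2],[34,11],[42,1],[47,10],[49,0]]
[[3,18],[24,11],[28,0],[32,2],[34,11],[42,1],[47,10],[49,0]]
[[3,18],[30,0],[32,2],[34,11],[42,1],[47,10],[49,0]]
[[3,18],[30,13],[33,2],[34,11],[42,1],[47,10],[49,0]]
[[3,18],[30,13],[33,2],[34,11],[42,19],[45,1],[47,10],[49,0]]
[[3,18],[30,13],[33,2],[34,11],[42,19],[45,1],[47,10],[49,0]]
[[3,18],[30,13],[33,2],[34,11],[42,19],[45,1],[47,10],[49,0]]
[[3,18],[30,13],[33,2],[34,11],[42,19],[45,17],[49,0]]
[[3,18],[30,13],[33,2],[34,11],[42,19],[45,17],[49,0]]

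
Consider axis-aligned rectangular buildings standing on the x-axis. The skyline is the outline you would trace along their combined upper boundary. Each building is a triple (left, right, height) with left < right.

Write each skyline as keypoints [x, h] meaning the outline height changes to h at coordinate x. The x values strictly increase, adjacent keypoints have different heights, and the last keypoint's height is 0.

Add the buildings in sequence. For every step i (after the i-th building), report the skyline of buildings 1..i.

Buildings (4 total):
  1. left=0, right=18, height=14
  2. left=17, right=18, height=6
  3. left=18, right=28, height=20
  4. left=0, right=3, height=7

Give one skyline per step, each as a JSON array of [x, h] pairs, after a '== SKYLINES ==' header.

== SKYLINES ==
[[0,14],[18,0]]
[[0,14],[18,0]]
[[0,14],[18,20],[28,0]]
[[0,14],[18,20],[28,0]]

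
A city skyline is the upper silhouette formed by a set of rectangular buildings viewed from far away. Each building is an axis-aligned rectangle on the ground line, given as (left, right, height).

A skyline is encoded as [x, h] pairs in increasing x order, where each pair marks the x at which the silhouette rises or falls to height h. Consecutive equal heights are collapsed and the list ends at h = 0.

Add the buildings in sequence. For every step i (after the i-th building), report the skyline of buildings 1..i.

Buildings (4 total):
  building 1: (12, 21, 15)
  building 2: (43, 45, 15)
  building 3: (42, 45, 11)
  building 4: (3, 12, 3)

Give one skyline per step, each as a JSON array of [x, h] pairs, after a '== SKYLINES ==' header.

== SKYLINES ==
[[12,15],[21,0]]
[[12,15],[21,0],[43,15],[45,0]]
[[12,15],[21,0],[42,11],[43,15],[45,0]]
[[3,3],[12,15],[21,0],[42,11],[43,15],[45,0]]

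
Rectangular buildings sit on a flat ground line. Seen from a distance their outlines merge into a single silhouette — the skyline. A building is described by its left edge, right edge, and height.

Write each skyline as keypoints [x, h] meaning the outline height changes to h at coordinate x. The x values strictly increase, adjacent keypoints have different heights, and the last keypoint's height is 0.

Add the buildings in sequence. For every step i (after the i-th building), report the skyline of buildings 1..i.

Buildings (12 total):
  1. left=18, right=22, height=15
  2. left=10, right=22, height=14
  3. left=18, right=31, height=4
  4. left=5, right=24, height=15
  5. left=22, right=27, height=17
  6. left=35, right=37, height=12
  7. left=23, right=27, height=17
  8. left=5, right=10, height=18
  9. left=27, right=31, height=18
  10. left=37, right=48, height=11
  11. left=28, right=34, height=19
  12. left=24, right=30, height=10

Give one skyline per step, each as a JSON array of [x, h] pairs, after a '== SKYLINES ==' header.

== SKYLINES ==
[[18,15],[22,0]]
[[10,14],[18,15],[22,0]]
[[10,14],[18,15],[22,4],[31,0]]
[[5,15],[24,4],[31,0]]
[[5,15],[22,17],[27,4],[31,0]]
[[5,15],[22,17],[27,4],[31,0],[35,12],[37,0]]
[[5,15],[22,17],[27,4],[31,0],[35,12],[37,0]]
[[5,18],[10,15],[22,17],[27,4],[31,0],[35,12],[37,0]]
[[5,18],[10,15],[22,17],[27,18],[31,0],[35,12],[37,0]]
[[5,18],[10,15],[22,17],[27,18],[31,0],[35,12],[37,11],[48,0]]
[[5,18],[10,15],[22,17],[27,18],[28,19],[34,0],[35,12],[37,11],[48,0]]
[[5,18],[10,15],[22,17],[27,18],[28,19],[34,0],[35,12],[37,11],[48,0]]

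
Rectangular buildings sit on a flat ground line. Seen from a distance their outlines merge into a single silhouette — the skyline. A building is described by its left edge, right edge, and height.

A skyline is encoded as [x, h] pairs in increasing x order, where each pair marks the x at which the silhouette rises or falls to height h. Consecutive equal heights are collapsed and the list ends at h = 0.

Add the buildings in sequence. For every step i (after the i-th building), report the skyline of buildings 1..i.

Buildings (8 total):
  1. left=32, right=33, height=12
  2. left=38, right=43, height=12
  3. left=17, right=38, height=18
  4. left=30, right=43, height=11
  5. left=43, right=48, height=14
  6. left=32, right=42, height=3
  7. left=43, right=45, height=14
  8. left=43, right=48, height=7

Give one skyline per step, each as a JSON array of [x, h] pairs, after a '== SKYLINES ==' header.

== SKYLINES ==
[[32,12],[33,0]]
[[32,12],[33,0],[38,12],[43,0]]
[[17,18],[38,12],[43,0]]
[[17,18],[38,12],[43,0]]
[[17,18],[38,12],[43,14],[48,0]]
[[17,18],[38,12],[43,14],[48,0]]
[[17,18],[38,12],[43,14],[48,0]]
[[17,18],[38,12],[43,14],[48,0]]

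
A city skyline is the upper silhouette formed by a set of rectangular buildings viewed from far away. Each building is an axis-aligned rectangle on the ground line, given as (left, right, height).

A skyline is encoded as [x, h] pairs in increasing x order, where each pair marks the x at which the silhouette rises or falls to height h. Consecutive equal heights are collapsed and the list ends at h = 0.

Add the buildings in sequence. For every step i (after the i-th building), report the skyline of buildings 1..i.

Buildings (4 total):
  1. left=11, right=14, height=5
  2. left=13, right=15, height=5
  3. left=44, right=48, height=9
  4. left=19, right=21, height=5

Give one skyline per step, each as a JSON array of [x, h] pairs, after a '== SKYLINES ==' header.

== SKYLINES ==
[[11,5],[14,0]]
[[11,5],[15,0]]
[[11,5],[15,0],[44,9],[48,0]]
[[11,5],[15,0],[19,5],[21,0],[44,9],[48,0]]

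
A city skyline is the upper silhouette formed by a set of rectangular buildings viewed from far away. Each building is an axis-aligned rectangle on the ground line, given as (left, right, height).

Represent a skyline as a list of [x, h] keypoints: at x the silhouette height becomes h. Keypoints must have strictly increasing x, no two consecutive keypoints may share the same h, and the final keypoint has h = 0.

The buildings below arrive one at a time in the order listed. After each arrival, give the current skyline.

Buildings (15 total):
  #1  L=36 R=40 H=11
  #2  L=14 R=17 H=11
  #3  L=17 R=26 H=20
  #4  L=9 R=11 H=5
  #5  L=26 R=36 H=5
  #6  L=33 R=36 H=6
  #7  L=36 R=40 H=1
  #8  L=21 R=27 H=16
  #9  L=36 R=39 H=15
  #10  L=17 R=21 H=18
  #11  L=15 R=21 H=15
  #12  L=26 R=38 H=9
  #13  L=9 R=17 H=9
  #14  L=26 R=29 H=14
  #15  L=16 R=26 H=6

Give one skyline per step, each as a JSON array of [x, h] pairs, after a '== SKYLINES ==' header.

== SKYLINES ==
[[36,11],[40,0]]
[[14,11],[17,0],[36,11],[40,0]]
[[14,11],[17,20],[26,0],[36,11],[40,0]]
[[9,5],[11,0],[14,11],[17,20],[26,0],[36,11],[40,0]]
[[9,5],[11,0],[14,11],[17,20],[26,5],[36,11],[40,0]]
[[9,5],[11,0],[14,11],[17,20],[26,5],[33,6],[36,11],[40,0]]
[[9,5],[11,0],[14,11],[17,20],[26,5],[33,6],[36,11],[40,0]]
[[9,5],[11,0],[14,11],[17,20],[26,16],[27,5],[33,6],[36,11],[40,0]]
[[9,5],[11,0],[14,11],[17,20],[26,16],[27,5],[33,6],[36,15],[39,11],[40,0]]
[[9,5],[11,0],[14,11],[17,20],[26,16],[27,5],[33,6],[36,15],[39,11],[40,0]]
[[9,5],[11,0],[14,11],[15,15],[17,20],[26,16],[27,5],[33,6],[36,15],[39,11],[40,0]]
[[9,5],[11,0],[14,11],[15,15],[17,20],[26,16],[27,9],[36,15],[39,11],[40,0]]
[[9,9],[14,11],[15,15],[17,20],[26,16],[27,9],[36,15],[39,11],[40,0]]
[[9,9],[14,11],[15,15],[17,20],[26,16],[27,14],[29,9],[36,15],[39,11],[40,0]]
[[9,9],[14,11],[15,15],[17,20],[26,16],[27,14],[29,9],[36,15],[39,11],[40,0]]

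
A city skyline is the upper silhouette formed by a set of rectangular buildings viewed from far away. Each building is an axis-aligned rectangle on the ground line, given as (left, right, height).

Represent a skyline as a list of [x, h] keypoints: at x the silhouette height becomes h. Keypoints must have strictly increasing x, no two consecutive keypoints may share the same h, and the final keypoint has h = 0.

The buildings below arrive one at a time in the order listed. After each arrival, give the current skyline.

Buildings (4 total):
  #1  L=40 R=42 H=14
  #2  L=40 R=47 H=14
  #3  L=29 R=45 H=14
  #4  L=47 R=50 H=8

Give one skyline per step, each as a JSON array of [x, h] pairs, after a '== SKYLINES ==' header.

== SKYLINES ==
[[40,14],[42,0]]
[[40,14],[47,0]]
[[29,14],[47,0]]
[[29,14],[47,8],[50,0]]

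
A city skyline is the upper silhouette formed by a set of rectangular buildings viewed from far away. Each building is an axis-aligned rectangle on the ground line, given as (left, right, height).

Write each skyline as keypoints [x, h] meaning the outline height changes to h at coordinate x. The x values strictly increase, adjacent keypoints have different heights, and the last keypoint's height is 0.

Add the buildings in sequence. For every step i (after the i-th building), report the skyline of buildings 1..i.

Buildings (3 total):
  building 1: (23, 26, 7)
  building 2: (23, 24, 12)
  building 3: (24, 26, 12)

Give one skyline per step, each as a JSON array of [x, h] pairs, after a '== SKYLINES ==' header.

== SKYLINES ==
[[23,7],[26,0]]
[[23,12],[24,7],[26,0]]
[[23,12],[26,0]]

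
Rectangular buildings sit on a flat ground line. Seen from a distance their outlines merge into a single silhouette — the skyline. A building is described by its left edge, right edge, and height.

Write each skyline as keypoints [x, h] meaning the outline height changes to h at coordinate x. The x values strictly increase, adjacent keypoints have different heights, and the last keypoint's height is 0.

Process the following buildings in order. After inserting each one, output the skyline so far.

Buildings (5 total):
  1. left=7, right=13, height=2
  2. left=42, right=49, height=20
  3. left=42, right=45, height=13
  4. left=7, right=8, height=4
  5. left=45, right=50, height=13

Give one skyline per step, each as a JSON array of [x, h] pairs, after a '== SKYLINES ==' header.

== SKYLINES ==
[[7,2],[13,0]]
[[7,2],[13,0],[42,20],[49,0]]
[[7,2],[13,0],[42,20],[49,0]]
[[7,4],[8,2],[13,0],[42,20],[49,0]]
[[7,4],[8,2],[13,0],[42,20],[49,13],[50,0]]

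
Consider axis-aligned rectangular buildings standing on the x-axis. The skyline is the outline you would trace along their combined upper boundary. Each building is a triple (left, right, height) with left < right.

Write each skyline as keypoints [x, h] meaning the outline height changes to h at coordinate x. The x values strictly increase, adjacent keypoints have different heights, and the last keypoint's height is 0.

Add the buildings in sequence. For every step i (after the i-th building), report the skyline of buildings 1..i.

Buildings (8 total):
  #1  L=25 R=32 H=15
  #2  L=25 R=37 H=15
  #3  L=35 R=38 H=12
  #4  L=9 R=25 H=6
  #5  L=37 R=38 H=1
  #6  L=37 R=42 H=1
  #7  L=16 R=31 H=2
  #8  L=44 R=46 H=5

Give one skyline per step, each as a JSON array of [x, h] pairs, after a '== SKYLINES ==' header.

== SKYLINES ==
[[25,15],[32,0]]
[[25,15],[37,0]]
[[25,15],[37,12],[38,0]]
[[9,6],[25,15],[37,12],[38,0]]
[[9,6],[25,15],[37,12],[38,0]]
[[9,6],[25,15],[37,12],[38,1],[42,0]]
[[9,6],[25,15],[37,12],[38,1],[42,0]]
[[9,6],[25,15],[37,12],[38,1],[42,0],[44,5],[46,0]]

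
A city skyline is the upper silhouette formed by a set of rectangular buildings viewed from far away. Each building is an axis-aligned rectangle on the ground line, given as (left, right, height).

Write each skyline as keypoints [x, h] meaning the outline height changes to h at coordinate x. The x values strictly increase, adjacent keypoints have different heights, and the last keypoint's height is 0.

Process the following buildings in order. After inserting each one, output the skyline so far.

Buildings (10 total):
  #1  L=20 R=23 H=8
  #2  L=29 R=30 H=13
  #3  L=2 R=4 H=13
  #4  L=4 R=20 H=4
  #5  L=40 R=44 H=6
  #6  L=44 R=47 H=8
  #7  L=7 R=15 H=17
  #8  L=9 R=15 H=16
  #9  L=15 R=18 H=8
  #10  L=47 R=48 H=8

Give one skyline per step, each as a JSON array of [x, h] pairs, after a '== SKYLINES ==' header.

== SKYLINES ==
[[20,8],[23,0]]
[[20,8],[23,0],[29,13],[30,0]]
[[2,13],[4,0],[20,8],[23,0],[29,13],[30,0]]
[[2,13],[4,4],[20,8],[23,0],[29,13],[30,0]]
[[2,13],[4,4],[20,8],[23,0],[29,13],[30,0],[40,6],[44,0]]
[[2,13],[4,4],[20,8],[23,0],[29,13],[30,0],[40,6],[44,8],[47,0]]
[[2,13],[4,4],[7,17],[15,4],[20,8],[23,0],[29,13],[30,0],[40,6],[44,8],[47,0]]
[[2,13],[4,4],[7,17],[15,4],[20,8],[23,0],[29,13],[30,0],[40,6],[44,8],[47,0]]
[[2,13],[4,4],[7,17],[15,8],[18,4],[20,8],[23,0],[29,13],[30,0],[40,6],[44,8],[47,0]]
[[2,13],[4,4],[7,17],[15,8],[18,4],[20,8],[23,0],[29,13],[30,0],[40,6],[44,8],[48,0]]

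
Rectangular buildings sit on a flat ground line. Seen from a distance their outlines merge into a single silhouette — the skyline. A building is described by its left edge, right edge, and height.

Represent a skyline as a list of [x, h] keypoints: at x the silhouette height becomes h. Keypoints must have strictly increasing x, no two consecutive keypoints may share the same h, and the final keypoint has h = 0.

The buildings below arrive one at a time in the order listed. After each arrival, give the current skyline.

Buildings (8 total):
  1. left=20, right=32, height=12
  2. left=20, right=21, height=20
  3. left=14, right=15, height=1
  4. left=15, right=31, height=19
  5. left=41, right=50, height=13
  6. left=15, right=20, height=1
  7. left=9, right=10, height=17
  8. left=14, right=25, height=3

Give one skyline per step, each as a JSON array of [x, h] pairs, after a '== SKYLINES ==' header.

== SKYLINES ==
[[20,12],[32,0]]
[[20,20],[21,12],[32,0]]
[[14,1],[15,0],[20,20],[21,12],[32,0]]
[[14,1],[15,19],[20,20],[21,19],[31,12],[32,0]]
[[14,1],[15,19],[20,20],[21,19],[31,12],[32,0],[41,13],[50,0]]
[[14,1],[15,19],[20,20],[21,19],[31,12],[32,0],[41,13],[50,0]]
[[9,17],[10,0],[14,1],[15,19],[20,20],[21,19],[31,12],[32,0],[41,13],[50,0]]
[[9,17],[10,0],[14,3],[15,19],[20,20],[21,19],[31,12],[32,0],[41,13],[50,0]]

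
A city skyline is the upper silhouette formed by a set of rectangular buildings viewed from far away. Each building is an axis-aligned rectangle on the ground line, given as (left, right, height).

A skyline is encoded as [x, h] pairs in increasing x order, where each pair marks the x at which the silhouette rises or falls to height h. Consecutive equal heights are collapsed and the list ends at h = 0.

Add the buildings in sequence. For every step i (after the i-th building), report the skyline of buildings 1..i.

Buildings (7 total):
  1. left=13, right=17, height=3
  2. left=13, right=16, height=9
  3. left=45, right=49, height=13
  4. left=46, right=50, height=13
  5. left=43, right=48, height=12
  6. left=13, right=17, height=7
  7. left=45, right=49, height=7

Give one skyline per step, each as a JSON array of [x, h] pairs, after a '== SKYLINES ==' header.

== SKYLINES ==
[[13,3],[17,0]]
[[13,9],[16,3],[17,0]]
[[13,9],[16,3],[17,0],[45,13],[49,0]]
[[13,9],[16,3],[17,0],[45,13],[50,0]]
[[13,9],[16,3],[17,0],[43,12],[45,13],[50,0]]
[[13,9],[16,7],[17,0],[43,12],[45,13],[50,0]]
[[13,9],[16,7],[17,0],[43,12],[45,13],[50,0]]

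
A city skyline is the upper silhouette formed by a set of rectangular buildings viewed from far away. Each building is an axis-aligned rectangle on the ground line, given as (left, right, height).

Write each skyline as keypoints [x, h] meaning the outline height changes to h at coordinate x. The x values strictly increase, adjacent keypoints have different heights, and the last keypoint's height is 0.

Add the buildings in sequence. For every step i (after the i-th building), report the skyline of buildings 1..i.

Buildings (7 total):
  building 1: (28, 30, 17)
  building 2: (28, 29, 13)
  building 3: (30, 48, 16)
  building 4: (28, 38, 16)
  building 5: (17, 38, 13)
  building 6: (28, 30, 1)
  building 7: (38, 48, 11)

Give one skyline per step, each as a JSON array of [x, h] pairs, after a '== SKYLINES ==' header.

== SKYLINES ==
[[28,17],[30,0]]
[[28,17],[30,0]]
[[28,17],[30,16],[48,0]]
[[28,17],[30,16],[48,0]]
[[17,13],[28,17],[30,16],[48,0]]
[[17,13],[28,17],[30,16],[48,0]]
[[17,13],[28,17],[30,16],[48,0]]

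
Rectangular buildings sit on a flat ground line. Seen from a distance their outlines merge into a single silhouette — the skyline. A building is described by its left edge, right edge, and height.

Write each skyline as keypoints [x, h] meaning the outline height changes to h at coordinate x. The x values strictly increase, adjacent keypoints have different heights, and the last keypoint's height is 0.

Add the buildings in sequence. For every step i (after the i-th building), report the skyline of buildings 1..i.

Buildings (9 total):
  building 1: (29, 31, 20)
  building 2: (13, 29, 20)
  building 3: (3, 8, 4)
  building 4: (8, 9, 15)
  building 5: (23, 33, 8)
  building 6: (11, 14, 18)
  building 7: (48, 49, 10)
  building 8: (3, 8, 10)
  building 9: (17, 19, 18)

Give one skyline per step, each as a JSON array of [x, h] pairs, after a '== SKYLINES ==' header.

== SKYLINES ==
[[29,20],[31,0]]
[[13,20],[31,0]]
[[3,4],[8,0],[13,20],[31,0]]
[[3,4],[8,15],[9,0],[13,20],[31,0]]
[[3,4],[8,15],[9,0],[13,20],[31,8],[33,0]]
[[3,4],[8,15],[9,0],[11,18],[13,20],[31,8],[33,0]]
[[3,4],[8,15],[9,0],[11,18],[13,20],[31,8],[33,0],[48,10],[49,0]]
[[3,10],[8,15],[9,0],[11,18],[13,20],[31,8],[33,0],[48,10],[49,0]]
[[3,10],[8,15],[9,0],[11,18],[13,20],[31,8],[33,0],[48,10],[49,0]]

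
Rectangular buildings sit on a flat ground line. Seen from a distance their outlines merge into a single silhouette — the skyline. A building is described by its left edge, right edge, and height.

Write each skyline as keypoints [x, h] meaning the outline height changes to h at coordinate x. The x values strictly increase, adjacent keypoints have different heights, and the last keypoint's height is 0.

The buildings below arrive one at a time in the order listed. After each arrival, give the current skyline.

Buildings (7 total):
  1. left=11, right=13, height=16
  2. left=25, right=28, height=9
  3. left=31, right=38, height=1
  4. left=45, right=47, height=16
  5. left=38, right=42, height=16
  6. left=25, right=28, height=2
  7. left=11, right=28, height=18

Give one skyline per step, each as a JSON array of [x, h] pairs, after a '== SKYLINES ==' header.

== SKYLINES ==
[[11,16],[13,0]]
[[11,16],[13,0],[25,9],[28,0]]
[[11,16],[13,0],[25,9],[28,0],[31,1],[38,0]]
[[11,16],[13,0],[25,9],[28,0],[31,1],[38,0],[45,16],[47,0]]
[[11,16],[13,0],[25,9],[28,0],[31,1],[38,16],[42,0],[45,16],[47,0]]
[[11,16],[13,0],[25,9],[28,0],[31,1],[38,16],[42,0],[45,16],[47,0]]
[[11,18],[28,0],[31,1],[38,16],[42,0],[45,16],[47,0]]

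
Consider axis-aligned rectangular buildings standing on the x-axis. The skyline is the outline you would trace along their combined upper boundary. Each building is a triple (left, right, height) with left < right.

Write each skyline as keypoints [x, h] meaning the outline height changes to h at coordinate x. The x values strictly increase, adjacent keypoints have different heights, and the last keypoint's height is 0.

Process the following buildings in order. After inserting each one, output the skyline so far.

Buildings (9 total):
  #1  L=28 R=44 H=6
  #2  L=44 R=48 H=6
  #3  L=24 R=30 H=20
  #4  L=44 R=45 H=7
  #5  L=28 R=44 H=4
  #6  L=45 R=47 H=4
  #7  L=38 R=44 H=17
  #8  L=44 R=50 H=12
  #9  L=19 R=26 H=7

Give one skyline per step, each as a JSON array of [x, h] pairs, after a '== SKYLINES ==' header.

== SKYLINES ==
[[28,6],[44,0]]
[[28,6],[48,0]]
[[24,20],[30,6],[48,0]]
[[24,20],[30,6],[44,7],[45,6],[48,0]]
[[24,20],[30,6],[44,7],[45,6],[48,0]]
[[24,20],[30,6],[44,7],[45,6],[48,0]]
[[24,20],[30,6],[38,17],[44,7],[45,6],[48,0]]
[[24,20],[30,6],[38,17],[44,12],[50,0]]
[[19,7],[24,20],[30,6],[38,17],[44,12],[50,0]]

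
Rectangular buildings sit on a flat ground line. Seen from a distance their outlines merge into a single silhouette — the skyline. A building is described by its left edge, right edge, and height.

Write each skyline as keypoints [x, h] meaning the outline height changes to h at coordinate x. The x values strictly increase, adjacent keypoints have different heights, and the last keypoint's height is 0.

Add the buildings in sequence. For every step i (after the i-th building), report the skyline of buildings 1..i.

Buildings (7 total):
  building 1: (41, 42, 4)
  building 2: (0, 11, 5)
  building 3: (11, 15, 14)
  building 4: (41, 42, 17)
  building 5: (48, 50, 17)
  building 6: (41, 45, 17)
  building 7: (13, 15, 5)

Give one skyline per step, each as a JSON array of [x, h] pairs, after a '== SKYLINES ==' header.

== SKYLINES ==
[[41,4],[42,0]]
[[0,5],[11,0],[41,4],[42,0]]
[[0,5],[11,14],[15,0],[41,4],[42,0]]
[[0,5],[11,14],[15,0],[41,17],[42,0]]
[[0,5],[11,14],[15,0],[41,17],[42,0],[48,17],[50,0]]
[[0,5],[11,14],[15,0],[41,17],[45,0],[48,17],[50,0]]
[[0,5],[11,14],[15,0],[41,17],[45,0],[48,17],[50,0]]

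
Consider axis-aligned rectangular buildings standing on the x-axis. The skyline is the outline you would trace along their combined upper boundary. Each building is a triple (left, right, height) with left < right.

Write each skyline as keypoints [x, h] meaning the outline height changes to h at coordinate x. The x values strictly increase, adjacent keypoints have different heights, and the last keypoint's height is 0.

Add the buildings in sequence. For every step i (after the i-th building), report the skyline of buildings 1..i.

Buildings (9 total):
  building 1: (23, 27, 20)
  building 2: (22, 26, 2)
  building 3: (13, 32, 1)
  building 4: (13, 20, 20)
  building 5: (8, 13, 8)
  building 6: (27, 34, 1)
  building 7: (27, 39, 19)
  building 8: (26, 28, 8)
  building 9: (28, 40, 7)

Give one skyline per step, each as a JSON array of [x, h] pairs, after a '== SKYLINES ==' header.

== SKYLINES ==
[[23,20],[27,0]]
[[22,2],[23,20],[27,0]]
[[13,1],[22,2],[23,20],[27,1],[32,0]]
[[13,20],[20,1],[22,2],[23,20],[27,1],[32,0]]
[[8,8],[13,20],[20,1],[22,2],[23,20],[27,1],[32,0]]
[[8,8],[13,20],[20,1],[22,2],[23,20],[27,1],[34,0]]
[[8,8],[13,20],[20,1],[22,2],[23,20],[27,19],[39,0]]
[[8,8],[13,20],[20,1],[22,2],[23,20],[27,19],[39,0]]
[[8,8],[13,20],[20,1],[22,2],[23,20],[27,19],[39,7],[40,0]]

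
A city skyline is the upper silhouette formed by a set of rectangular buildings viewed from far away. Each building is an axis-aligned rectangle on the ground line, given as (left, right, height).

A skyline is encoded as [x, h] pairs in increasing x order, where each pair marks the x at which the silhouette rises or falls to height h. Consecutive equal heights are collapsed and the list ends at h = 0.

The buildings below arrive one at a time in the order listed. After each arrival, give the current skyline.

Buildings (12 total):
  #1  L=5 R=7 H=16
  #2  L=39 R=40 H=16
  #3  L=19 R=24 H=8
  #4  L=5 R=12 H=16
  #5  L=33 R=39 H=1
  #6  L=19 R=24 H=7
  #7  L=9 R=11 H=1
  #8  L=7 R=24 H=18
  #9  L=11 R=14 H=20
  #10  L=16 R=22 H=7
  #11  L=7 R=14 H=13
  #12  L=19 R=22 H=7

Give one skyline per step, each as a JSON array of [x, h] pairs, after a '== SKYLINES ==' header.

== SKYLINES ==
[[5,16],[7,0]]
[[5,16],[7,0],[39,16],[40,0]]
[[5,16],[7,0],[19,8],[24,0],[39,16],[40,0]]
[[5,16],[12,0],[19,8],[24,0],[39,16],[40,0]]
[[5,16],[12,0],[19,8],[24,0],[33,1],[39,16],[40,0]]
[[5,16],[12,0],[19,8],[24,0],[33,1],[39,16],[40,0]]
[[5,16],[12,0],[19,8],[24,0],[33,1],[39,16],[40,0]]
[[5,16],[7,18],[24,0],[33,1],[39,16],[40,0]]
[[5,16],[7,18],[11,20],[14,18],[24,0],[33,1],[39,16],[40,0]]
[[5,16],[7,18],[11,20],[14,18],[24,0],[33,1],[39,16],[40,0]]
[[5,16],[7,18],[11,20],[14,18],[24,0],[33,1],[39,16],[40,0]]
[[5,16],[7,18],[11,20],[14,18],[24,0],[33,1],[39,16],[40,0]]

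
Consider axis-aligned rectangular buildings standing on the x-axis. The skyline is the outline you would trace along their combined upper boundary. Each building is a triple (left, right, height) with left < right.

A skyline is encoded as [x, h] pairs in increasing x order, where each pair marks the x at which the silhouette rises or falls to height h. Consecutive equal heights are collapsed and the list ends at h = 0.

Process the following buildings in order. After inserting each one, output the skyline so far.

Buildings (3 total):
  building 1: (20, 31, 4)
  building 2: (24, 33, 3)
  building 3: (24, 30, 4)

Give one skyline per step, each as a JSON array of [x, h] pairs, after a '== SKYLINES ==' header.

== SKYLINES ==
[[20,4],[31,0]]
[[20,4],[31,3],[33,0]]
[[20,4],[31,3],[33,0]]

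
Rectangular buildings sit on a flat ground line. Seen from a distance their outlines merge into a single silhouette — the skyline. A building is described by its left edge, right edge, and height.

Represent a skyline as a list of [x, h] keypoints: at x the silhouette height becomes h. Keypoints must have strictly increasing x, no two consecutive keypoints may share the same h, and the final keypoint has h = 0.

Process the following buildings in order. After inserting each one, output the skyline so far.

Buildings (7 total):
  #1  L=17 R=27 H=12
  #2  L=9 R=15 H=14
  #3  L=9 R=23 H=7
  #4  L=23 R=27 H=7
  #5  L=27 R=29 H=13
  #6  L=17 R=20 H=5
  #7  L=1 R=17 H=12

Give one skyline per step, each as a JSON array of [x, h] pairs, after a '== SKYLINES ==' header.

== SKYLINES ==
[[17,12],[27,0]]
[[9,14],[15,0],[17,12],[27,0]]
[[9,14],[15,7],[17,12],[27,0]]
[[9,14],[15,7],[17,12],[27,0]]
[[9,14],[15,7],[17,12],[27,13],[29,0]]
[[9,14],[15,7],[17,12],[27,13],[29,0]]
[[1,12],[9,14],[15,12],[27,13],[29,0]]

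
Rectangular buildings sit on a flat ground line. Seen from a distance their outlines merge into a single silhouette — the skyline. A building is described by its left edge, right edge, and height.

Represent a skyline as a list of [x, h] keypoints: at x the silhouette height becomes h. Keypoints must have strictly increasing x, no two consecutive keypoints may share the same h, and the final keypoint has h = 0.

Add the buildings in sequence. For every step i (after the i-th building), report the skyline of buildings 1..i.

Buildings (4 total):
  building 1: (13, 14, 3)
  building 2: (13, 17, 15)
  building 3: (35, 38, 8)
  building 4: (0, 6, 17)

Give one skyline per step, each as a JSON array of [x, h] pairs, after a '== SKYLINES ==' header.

== SKYLINES ==
[[13,3],[14,0]]
[[13,15],[17,0]]
[[13,15],[17,0],[35,8],[38,0]]
[[0,17],[6,0],[13,15],[17,0],[35,8],[38,0]]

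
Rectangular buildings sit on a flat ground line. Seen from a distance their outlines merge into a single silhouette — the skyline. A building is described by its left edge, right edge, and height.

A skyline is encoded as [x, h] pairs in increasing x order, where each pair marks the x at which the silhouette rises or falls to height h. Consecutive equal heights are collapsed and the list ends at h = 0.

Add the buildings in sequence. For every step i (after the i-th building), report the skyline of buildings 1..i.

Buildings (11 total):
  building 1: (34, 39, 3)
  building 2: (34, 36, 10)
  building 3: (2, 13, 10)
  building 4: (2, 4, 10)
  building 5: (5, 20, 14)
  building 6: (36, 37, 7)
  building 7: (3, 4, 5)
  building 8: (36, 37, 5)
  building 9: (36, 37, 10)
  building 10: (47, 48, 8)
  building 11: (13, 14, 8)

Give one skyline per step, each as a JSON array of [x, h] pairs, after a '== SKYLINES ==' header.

== SKYLINES ==
[[34,3],[39,0]]
[[34,10],[36,3],[39,0]]
[[2,10],[13,0],[34,10],[36,3],[39,0]]
[[2,10],[13,0],[34,10],[36,3],[39,0]]
[[2,10],[5,14],[20,0],[34,10],[36,3],[39,0]]
[[2,10],[5,14],[20,0],[34,10],[36,7],[37,3],[39,0]]
[[2,10],[5,14],[20,0],[34,10],[36,7],[37,3],[39,0]]
[[2,10],[5,14],[20,0],[34,10],[36,7],[37,3],[39,0]]
[[2,10],[5,14],[20,0],[34,10],[37,3],[39,0]]
[[2,10],[5,14],[20,0],[34,10],[37,3],[39,0],[47,8],[48,0]]
[[2,10],[5,14],[20,0],[34,10],[37,3],[39,0],[47,8],[48,0]]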